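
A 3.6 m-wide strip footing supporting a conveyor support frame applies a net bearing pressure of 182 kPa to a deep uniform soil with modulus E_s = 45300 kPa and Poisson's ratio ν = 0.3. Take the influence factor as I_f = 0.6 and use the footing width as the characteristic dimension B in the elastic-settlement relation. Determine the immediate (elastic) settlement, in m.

S_e ≈ 0.0079 m

Immediate (elastic) settlement: S_e = q·B·(1−ν²)/E_s · I_f.
S_e = 182 × 3.6 × (1 − 0.3²) / 45300 × 0.6
    = 182 × 3.6 × 0.91 / 45300 × 0.6
    = 0.007897 m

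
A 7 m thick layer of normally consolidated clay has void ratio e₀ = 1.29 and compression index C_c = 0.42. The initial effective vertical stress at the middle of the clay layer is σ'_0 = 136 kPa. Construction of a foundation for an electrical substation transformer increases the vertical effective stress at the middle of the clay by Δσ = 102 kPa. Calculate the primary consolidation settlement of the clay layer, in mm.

S_c ≈ 312 mm

Final effective stress: σ'_f = σ'_0 + Δσ = 136 + 102 = 238 kPa.
Normally consolidated clay, so the full stress increment lies on the virgin compression line:
S_c = C_c·H/(1+e₀)·log₁₀(σ'_f/σ'_0) = 0.42×7/(1+1.29)×log₁₀(238/136)
    = 1.2838 × 0.24304 = 0.312 m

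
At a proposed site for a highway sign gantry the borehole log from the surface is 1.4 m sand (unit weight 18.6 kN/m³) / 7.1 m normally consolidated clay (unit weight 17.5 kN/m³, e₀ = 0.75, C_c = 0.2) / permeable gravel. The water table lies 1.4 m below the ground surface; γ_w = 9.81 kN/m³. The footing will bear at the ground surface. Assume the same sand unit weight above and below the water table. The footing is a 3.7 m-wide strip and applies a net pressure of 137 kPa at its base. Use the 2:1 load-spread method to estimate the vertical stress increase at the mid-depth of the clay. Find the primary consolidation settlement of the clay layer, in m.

S_c ≈ 0.261 m

Mid-depth of clay below the ground surface: z = 1.4 + 7.1/2 = 4.95 m.
Total vertical stress at mid-clay: σ_v = 18.6×1.4 + 17.5×3.55 = 88.165 kPa.
Pore pressure: u = 9.81×(4.95 − 1.4) = 34.825 kPa.
Initial effective stress: σ'_0 = σ_v − u = 88.165 − 34.825 = 53.34 kPa.
Stress increase at mid-clay by the 2:1 spreading method:
Δσ = qB/(B+z) = 137×3.7/(3.7+4.95) = 58.601 kPa
Final effective stress: σ'_f = σ'_0 + Δσ = 53.34 + 58.601 = 111.94 kPa.
Normally consolidated clay, so the full stress increment lies on the virgin compression line:
S_c = C_c·H/(1+e₀)·log₁₀(σ'_f/σ'_0) = 0.2×7.1/(1+0.75)×log₁₀(111.94/53.34)
    = 0.81143 × 0.32193 = 0.2612 m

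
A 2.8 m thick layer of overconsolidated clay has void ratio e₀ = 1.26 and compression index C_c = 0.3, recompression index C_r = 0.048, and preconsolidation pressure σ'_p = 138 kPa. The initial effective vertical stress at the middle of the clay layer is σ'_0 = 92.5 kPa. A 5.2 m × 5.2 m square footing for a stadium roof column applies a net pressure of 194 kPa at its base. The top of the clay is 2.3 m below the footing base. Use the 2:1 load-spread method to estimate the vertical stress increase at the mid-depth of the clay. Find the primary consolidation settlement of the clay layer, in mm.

S_c ≈ 32.9 mm

Mid-depth of clay below the footing base: z = 2.3 + 2.8/2 = 3.7 m.
Stress increase at mid-clay by the 2:1 spreading method:
Δσ = qBL/((B+z)(L+z)) = 194×5.2×5.2/((5.2+3.7)(5.2+3.7)) = 66.226 kPa
Final effective stress: σ'_f = 92.5 + 66.226 = 158.73 kPa.
σ'_f = 158.73 > σ'_p = 138 kPa, so the stress path crosses the preconsolidation pressure — recompression up to σ'_p, then virgin compression beyond:
S_c = H/(1+e₀)·[C_r·log₁₀(σ'_p/σ'_0) + C_c·log₁₀(σ'_f/σ'_p)]
    = 2.8/2.26 × [0.048×log₁₀(138/92.5) + 0.3×log₁₀(158.73/138)]
    = 1.2389 × [0.0083394 + 0.018234] = 0.03292 m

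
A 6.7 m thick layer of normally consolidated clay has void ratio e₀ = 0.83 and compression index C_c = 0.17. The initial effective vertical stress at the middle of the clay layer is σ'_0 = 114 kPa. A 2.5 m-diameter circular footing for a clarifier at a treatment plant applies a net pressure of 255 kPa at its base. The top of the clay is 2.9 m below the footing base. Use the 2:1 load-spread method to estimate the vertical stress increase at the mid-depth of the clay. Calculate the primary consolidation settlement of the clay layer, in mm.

Mid-depth of clay below the footing base: z = 2.9 + 6.7/2 = 6.25 m.
Stress increase at mid-clay by the 2:1 spreading method:
Δσ ≈ qD²/(D+z)² = 255×2.5²/(2.5+6.25)² = 20.816 kPa
Final effective stress: σ'_f = σ'_0 + Δσ = 114 + 20.816 = 134.82 kPa.
Normally consolidated clay, so the full stress increment lies on the virgin compression line:
S_c = C_c·H/(1+e₀)·log₁₀(σ'_f/σ'_0) = 0.17×6.7/(1+0.83)×log₁₀(134.82/114)
    = 0.6224 × 0.072849 = 0.04534 m

S_c ≈ 45.3 mm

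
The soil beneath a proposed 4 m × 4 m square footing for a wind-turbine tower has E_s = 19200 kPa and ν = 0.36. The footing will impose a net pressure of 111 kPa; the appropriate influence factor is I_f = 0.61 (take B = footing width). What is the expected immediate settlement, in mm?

S_e ≈ 12.3 mm

Immediate (elastic) settlement: S_e = q·B·(1−ν²)/E_s · I_f.
S_e = 111 × 4 × (1 − 0.36²) / 19200 × 0.61
    = 111 × 4 × 0.8704 / 19200 × 0.61
    = 0.01228 m = 12.28 mm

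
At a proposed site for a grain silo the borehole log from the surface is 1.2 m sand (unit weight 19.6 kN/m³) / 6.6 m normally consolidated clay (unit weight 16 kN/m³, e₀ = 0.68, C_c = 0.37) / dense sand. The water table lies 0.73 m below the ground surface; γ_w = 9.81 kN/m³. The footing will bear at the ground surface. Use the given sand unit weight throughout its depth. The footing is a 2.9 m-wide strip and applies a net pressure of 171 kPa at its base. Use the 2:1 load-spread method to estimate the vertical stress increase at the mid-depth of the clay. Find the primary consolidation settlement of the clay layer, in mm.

S_c ≈ 628 mm

Mid-depth of clay below the ground surface: z = 1.2 + 6.6/2 = 4.5 m.
Total vertical stress at mid-clay: σ_v = 19.6×1.2 + 16×3.3 = 76.32 kPa.
Pore pressure: u = 9.81×(4.5 − 0.73) = 36.984 kPa.
Initial effective stress: σ'_0 = σ_v − u = 76.32 − 36.984 = 39.336 kPa.
Stress increase at mid-clay by the 2:1 spreading method:
Δσ = qB/(B+z) = 171×2.9/(2.9+4.5) = 67.014 kPa
Final effective stress: σ'_f = σ'_0 + Δσ = 39.336 + 67.014 = 106.35 kPa.
Normally consolidated clay, so the full stress increment lies on the virgin compression line:
S_c = C_c·H/(1+e₀)·log₁₀(σ'_f/σ'_0) = 0.37×6.6/(1+0.68)×log₁₀(106.35/39.336)
    = 1.4536 × 0.43195 = 0.6279 m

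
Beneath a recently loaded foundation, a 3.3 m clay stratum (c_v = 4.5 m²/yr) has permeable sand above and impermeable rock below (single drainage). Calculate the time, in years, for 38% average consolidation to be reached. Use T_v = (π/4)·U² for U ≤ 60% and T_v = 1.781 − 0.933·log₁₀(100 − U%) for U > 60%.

t ≈ 0.274 years

Drainage path length: H_d = H = 3.3 m (single drainage).
U ≤ 60%: T_v = (π/4)·U² = (π/4)×0.38² = 0.11341.
t = T_v·H_d²/c_v = 0.11341×3.3²/4.5 = 0.2745 years.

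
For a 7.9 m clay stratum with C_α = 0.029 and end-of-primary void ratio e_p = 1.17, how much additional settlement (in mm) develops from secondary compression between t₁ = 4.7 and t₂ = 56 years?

Secondary compression: S_s = C_α·H/(1+e_p)·log₁₀(t₂/t₁)
S_s = 0.029×7.9/(1+1.17)×log₁₀(56/4.7)
    = 0.1056 × 1.076 = 0.1136 m

S_s ≈ 114 mm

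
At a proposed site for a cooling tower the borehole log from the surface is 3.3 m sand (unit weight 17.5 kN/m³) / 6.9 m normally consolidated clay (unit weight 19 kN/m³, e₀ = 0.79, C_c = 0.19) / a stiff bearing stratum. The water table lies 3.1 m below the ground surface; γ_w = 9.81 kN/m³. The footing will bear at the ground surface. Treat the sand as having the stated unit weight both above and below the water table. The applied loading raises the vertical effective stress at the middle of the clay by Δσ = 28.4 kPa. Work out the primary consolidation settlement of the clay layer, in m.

S_c ≈ 0.0894 m

Mid-depth of clay below the ground surface: z = 3.3 + 6.9/2 = 6.75 m.
Total vertical stress at mid-clay: σ_v = 17.5×3.3 + 19×3.45 = 123.3 kPa.
Pore pressure: u = 9.81×(6.75 − 3.1) = 35.806 kPa.
Initial effective stress: σ'_0 = σ_v − u = 123.3 − 35.806 = 87.494 kPa.
Final effective stress: σ'_f = σ'_0 + Δσ = 87.494 + 28.4 = 115.89 kPa.
Normally consolidated clay, so the full stress increment lies on the virgin compression line:
S_c = C_c·H/(1+e₀)·log₁₀(σ'_f/σ'_0) = 0.19×6.9/(1+0.79)×log₁₀(115.89/87.494)
    = 0.7324 × 0.12207 = 0.0894 m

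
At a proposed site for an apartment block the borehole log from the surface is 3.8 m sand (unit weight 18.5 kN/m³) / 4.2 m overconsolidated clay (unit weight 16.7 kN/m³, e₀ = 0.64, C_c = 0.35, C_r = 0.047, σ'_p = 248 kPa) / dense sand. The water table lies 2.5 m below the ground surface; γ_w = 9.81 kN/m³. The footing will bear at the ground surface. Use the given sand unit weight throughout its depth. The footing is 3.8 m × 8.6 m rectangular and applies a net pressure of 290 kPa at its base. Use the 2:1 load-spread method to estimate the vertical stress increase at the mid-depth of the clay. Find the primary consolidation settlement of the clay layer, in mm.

Mid-depth of clay below the ground surface: z = 3.8 + 4.2/2 = 5.9 m.
Total vertical stress at mid-clay: σ_v = 18.5×3.8 + 16.7×2.1 = 105.37 kPa.
Pore pressure: u = 9.81×(5.9 − 2.5) = 33.354 kPa.
Initial effective stress: σ'_0 = σ_v − u = 105.37 − 33.354 = 72.016 kPa.
Stress increase at mid-clay by the 2:1 spreading method:
Δσ = qBL/((B+z)(L+z)) = 290×3.8×8.6/((3.8+5.9)(8.6+5.9)) = 67.381 kPa
Final effective stress: σ'_f = 72.016 + 67.381 = 139.4 kPa.
σ'_f = 139.4 ≤ σ'_p = 248 kPa, so the clay remains overconsolidated and only the recompression index applies:
S_c = C_r·H/(1+e₀)·log₁₀(σ'_f/σ'_0) = 0.047×4.2/1.64×log₁₀(139.4/72.016)
    = 0.12037 × 0.28683 = 0.03452 m

S_c ≈ 34.5 mm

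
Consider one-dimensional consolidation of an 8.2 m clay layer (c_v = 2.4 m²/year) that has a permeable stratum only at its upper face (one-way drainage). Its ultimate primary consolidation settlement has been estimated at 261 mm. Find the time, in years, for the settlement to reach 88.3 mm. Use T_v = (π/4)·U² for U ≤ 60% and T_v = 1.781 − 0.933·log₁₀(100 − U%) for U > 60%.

t ≈ 2.52 years

Drainage path length: H_d = H = 8.2 m (single drainage).
U = S(t)/S_ult = 88.3/261 = 0.3383.
U ≤ 60%: T_v = (π/4)·U² = (π/4)×0.33831² = 0.089894.
t = T_v·H_d²/c_v = 0.089894×8.2²/2.4 = 2.519 years.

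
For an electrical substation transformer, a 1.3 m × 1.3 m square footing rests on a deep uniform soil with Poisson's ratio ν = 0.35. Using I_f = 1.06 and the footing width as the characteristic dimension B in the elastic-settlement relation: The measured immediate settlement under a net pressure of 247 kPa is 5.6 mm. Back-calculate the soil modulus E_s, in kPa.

E_s ≈ 53300 kPa

S_e = q·B·(1−ν²)/E_s · I_f  ⇒  E_s = q·B·(1−ν²)·I_f / S_e.
E_s = 247 × 1.3 × 0.8775 × 1.06 / 0.0056 = 53330 kPa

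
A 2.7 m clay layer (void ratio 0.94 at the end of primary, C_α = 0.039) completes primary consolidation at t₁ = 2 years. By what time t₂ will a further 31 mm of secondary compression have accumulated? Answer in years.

t₂ ≈ 7.45 years

S_s = C_α·H/(1+e_p)·log₁₀(t₂/t₁) ⇒ log₁₀(t₂/t₁) = S_s·(1+e_p)/(C_α·H).
log₁₀(t₂/t₁) = 0.031 × (1+0.94) / (0.039×2.7) = 0.5711
t₂ = t₁ × 10^0.5711 = 2 × 3.725 = 7.45 years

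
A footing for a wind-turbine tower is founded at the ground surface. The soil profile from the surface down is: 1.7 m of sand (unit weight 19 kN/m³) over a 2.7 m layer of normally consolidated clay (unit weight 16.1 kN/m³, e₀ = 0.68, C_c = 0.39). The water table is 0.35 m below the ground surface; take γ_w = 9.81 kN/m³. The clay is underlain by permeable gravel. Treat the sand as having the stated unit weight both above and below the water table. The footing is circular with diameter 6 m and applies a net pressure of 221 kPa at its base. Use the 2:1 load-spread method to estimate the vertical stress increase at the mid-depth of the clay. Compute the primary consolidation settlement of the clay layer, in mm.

Mid-depth of clay below the ground surface: z = 1.7 + 2.7/2 = 3.05 m.
Total vertical stress at mid-clay: σ_v = 19×1.7 + 16.1×1.35 = 54.035 kPa.
Pore pressure: u = 9.81×(3.05 − 0.35) = 26.487 kPa.
Initial effective stress: σ'_0 = σ_v − u = 54.035 − 26.487 = 27.548 kPa.
Stress increase at mid-clay by the 2:1 spreading method:
Δσ ≈ qD²/(D+z)² = 221×6²/(6+3.05)² = 97.14 kPa
Final effective stress: σ'_f = σ'_0 + Δσ = 27.548 + 97.14 = 124.69 kPa.
Normally consolidated clay, so the full stress increment lies on the virgin compression line:
S_c = C_c·H/(1+e₀)·log₁₀(σ'_f/σ'_0) = 0.39×2.7/(1+0.68)×log₁₀(124.69/27.548)
    = 0.62679 × 0.65574 = 0.411 m

S_c ≈ 411 mm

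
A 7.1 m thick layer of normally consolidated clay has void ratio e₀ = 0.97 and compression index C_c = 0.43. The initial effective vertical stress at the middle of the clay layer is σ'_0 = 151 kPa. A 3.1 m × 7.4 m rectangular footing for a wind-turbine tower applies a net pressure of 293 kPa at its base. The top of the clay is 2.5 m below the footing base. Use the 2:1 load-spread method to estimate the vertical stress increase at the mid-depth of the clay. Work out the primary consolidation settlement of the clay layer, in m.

Mid-depth of clay below the footing base: z = 2.5 + 7.1/2 = 6.05 m.
Stress increase at mid-clay by the 2:1 spreading method:
Δσ = qBL/((B+z)(L+z)) = 293×3.1×7.4/((3.1+6.05)(7.4+6.05)) = 54.616 kPa
Final effective stress: σ'_f = σ'_0 + Δσ = 151 + 54.616 = 205.62 kPa.
Normally consolidated clay, so the full stress increment lies on the virgin compression line:
S_c = C_c·H/(1+e₀)·log₁₀(σ'_f/σ'_0) = 0.43×7.1/(1+0.97)×log₁₀(205.62/151)
    = 1.5497 × 0.13409 = 0.2078 m

S_c ≈ 0.208 m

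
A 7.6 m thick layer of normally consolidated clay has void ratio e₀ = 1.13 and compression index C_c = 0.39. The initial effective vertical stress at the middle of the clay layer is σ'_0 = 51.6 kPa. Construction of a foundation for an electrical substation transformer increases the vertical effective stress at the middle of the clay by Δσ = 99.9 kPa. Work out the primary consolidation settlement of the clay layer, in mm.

Final effective stress: σ'_f = σ'_0 + Δσ = 51.6 + 99.9 = 151.5 kPa.
Normally consolidated clay, so the full stress increment lies on the virgin compression line:
S_c = C_c·H/(1+e₀)·log₁₀(σ'_f/σ'_0) = 0.39×7.6/(1+1.13)×log₁₀(151.5/51.6)
    = 1.3915 × 0.46776 = 0.6509 m

S_c ≈ 651 mm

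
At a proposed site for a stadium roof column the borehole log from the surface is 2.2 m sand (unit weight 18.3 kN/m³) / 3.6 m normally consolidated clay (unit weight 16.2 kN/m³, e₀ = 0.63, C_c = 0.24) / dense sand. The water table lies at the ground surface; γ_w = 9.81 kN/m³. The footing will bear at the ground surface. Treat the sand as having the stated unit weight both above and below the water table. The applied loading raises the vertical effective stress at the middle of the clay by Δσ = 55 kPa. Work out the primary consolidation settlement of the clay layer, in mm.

Mid-depth of clay below the ground surface: z = 2.2 + 3.6/2 = 4 m.
Total vertical stress at mid-clay: σ_v = 18.3×2.2 + 16.2×1.8 = 69.42 kPa.
Pore pressure: u = 9.81×(4 − 0) = 39.24 kPa.
Initial effective stress: σ'_0 = σ_v − u = 69.42 − 39.24 = 30.18 kPa.
Final effective stress: σ'_f = σ'_0 + Δσ = 30.18 + 55 = 85.18 kPa.
Normally consolidated clay, so the full stress increment lies on the virgin compression line:
S_c = C_c·H/(1+e₀)·log₁₀(σ'_f/σ'_0) = 0.24×3.6/(1+0.63)×log₁₀(85.18/30.18)
    = 0.53006 × 0.45062 = 0.2389 m

S_c ≈ 239 mm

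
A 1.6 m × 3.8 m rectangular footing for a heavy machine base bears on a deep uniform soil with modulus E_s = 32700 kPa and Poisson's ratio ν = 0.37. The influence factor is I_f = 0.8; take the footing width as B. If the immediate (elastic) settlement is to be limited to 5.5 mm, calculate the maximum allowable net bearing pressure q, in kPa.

S_e = q·B·(1−ν²)/E_s · I_f  ⇒  q = S_e·E_s / (B·(1−ν²)·I_f).
q = 0.0055 × 32700 / (1.6 × 0.8631 × 0.8) = 162.8 kPa

q ≈ 163 kPa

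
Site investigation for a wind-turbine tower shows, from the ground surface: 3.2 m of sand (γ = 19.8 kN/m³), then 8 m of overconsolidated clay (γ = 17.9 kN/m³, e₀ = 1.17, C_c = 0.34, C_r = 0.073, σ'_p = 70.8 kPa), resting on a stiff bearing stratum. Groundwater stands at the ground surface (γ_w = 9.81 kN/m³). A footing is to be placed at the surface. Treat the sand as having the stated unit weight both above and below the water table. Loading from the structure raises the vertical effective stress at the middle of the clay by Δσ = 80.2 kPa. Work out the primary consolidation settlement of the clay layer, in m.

Mid-depth of clay below the ground surface: z = 3.2 + 8/2 = 7.2 m.
Total vertical stress at mid-clay: σ_v = 19.8×3.2 + 17.9×4 = 134.96 kPa.
Pore pressure: u = 9.81×(7.2 − 0) = 70.632 kPa.
Initial effective stress: σ'_0 = σ_v − u = 134.96 − 70.632 = 64.328 kPa.
Final effective stress: σ'_f = 64.328 + 80.2 = 144.53 kPa.
σ'_f = 144.53 > σ'_p = 70.8 kPa, so the stress path crosses the preconsolidation pressure — recompression up to σ'_p, then virgin compression beyond:
S_c = H/(1+e₀)·[C_r·log₁₀(σ'_p/σ'_0) + C_c·log₁₀(σ'_f/σ'_p)]
    = 8/2.17 × [0.073×log₁₀(70.8/64.328) + 0.34×log₁₀(144.53/70.8)]
    = 3.6866 × [0.0030392 + 0.10537] = 0.3997 m

S_c ≈ 0.4 m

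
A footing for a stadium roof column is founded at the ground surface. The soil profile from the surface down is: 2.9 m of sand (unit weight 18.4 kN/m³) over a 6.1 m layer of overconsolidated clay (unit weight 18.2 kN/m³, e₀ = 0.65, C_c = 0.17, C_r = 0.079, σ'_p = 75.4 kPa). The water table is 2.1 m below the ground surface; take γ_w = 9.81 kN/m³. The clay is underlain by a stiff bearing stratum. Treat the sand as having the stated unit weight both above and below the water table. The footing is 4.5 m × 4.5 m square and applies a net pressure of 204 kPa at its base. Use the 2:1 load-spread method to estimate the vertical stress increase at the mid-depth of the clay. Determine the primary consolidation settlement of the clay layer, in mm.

S_c ≈ 108 mm

Mid-depth of clay below the ground surface: z = 2.9 + 6.1/2 = 5.95 m.
Total vertical stress at mid-clay: σ_v = 18.4×2.9 + 18.2×3.05 = 108.87 kPa.
Pore pressure: u = 9.81×(5.95 − 2.1) = 37.769 kPa.
Initial effective stress: σ'_0 = σ_v − u = 108.87 − 37.769 = 71.101 kPa.
Stress increase at mid-clay by the 2:1 spreading method:
Δσ = qBL/((B+z)(L+z)) = 204×4.5×4.5/((4.5+5.95)(4.5+5.95)) = 37.829 kPa
Final effective stress: σ'_f = 71.101 + 37.829 = 108.93 kPa.
σ'_f = 108.93 > σ'_p = 75.4 kPa, so the stress path crosses the preconsolidation pressure — recompression up to σ'_p, then virgin compression beyond:
S_c = H/(1+e₀)·[C_r·log₁₀(σ'_p/σ'_0) + C_c·log₁₀(σ'_f/σ'_p)]
    = 6.1/1.65 × [0.079×log₁₀(75.4/71.101) + 0.17×log₁₀(108.93/75.4)]
    = 3.697 × [0.0020142 + 0.027162] = 0.1079 m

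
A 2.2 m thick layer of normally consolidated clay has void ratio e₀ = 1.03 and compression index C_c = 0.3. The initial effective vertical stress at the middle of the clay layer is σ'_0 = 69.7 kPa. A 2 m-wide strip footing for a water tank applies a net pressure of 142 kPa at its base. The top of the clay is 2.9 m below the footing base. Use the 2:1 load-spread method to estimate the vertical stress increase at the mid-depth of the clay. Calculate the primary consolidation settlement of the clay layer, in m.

Mid-depth of clay below the footing base: z = 2.9 + 2.2/2 = 4 m.
Stress increase at mid-clay by the 2:1 spreading method:
Δσ = qB/(B+z) = 142×2/(2+4) = 47.333 kPa
Final effective stress: σ'_f = σ'_0 + Δσ = 69.7 + 47.333 = 117.03 kPa.
Normally consolidated clay, so the full stress increment lies on the virgin compression line:
S_c = C_c·H/(1+e₀)·log₁₀(σ'_f/σ'_0) = 0.3×2.2/(1+1.03)×log₁₀(117.03/69.7)
    = 0.32512 × 0.22506 = 0.07317 m

S_c ≈ 0.0732 m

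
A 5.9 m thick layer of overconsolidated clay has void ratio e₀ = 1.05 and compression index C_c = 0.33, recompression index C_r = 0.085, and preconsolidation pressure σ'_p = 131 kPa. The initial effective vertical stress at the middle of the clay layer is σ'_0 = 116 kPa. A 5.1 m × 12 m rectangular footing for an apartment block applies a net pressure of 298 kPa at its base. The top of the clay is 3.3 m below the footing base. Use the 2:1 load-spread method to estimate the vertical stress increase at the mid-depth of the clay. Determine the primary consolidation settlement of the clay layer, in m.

Mid-depth of clay below the footing base: z = 3.3 + 5.9/2 = 6.25 m.
Stress increase at mid-clay by the 2:1 spreading method:
Δσ = qBL/((B+z)(L+z)) = 298×5.1×12/((5.1+6.25)(12+6.25)) = 88.046 kPa
Final effective stress: σ'_f = 116 + 88.046 = 204.05 kPa.
σ'_f = 204.05 > σ'_p = 131 kPa, so the stress path crosses the preconsolidation pressure — recompression up to σ'_p, then virgin compression beyond:
S_c = H/(1+e₀)·[C_r·log₁₀(σ'_p/σ'_0) + C_c·log₁₀(σ'_f/σ'_p)]
    = 5.9/2.05 × [0.085×log₁₀(131/116) + 0.33×log₁₀(204.05/131)]
    = 2.878 × [0.0044891 + 0.063514] = 0.1957 m

S_c ≈ 0.196 m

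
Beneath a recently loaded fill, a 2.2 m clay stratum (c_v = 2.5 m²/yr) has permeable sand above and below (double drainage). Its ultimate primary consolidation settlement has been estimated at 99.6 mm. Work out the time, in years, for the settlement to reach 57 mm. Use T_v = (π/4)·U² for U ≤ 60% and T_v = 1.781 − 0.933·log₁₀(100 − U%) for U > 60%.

t ≈ 0.124 years

Drainage path length: H_d = H/2 = 1.1 m (double drainage).
U = S(t)/S_ult = 57/99.6 = 0.5723.
U ≤ 60%: T_v = (π/4)·U² = (π/4)×0.57229² = 0.25723.
t = T_v·H_d²/c_v = 0.25723×1.1²/2.5 = 0.1245 years.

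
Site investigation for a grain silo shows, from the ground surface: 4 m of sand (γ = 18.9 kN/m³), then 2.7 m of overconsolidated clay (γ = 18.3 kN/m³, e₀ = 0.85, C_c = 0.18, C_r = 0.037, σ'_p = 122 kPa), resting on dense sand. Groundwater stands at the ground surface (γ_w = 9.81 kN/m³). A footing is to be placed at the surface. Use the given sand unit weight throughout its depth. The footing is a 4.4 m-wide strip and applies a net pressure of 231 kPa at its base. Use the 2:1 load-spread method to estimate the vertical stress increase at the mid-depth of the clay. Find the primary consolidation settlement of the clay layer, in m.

Mid-depth of clay below the ground surface: z = 4 + 2.7/2 = 5.35 m.
Total vertical stress at mid-clay: σ_v = 18.9×4 + 18.3×1.35 = 100.3 kPa.
Pore pressure: u = 9.81×(5.35 − 0) = 52.483 kPa.
Initial effective stress: σ'_0 = σ_v − u = 100.3 − 52.483 = 47.817 kPa.
Stress increase at mid-clay by the 2:1 spreading method:
Δσ = qB/(B+z) = 231×4.4/(4.4+5.35) = 104.25 kPa
Final effective stress: σ'_f = 47.817 + 104.25 = 152.07 kPa.
σ'_f = 152.07 > σ'_p = 122 kPa, so the stress path crosses the preconsolidation pressure — recompression up to σ'_p, then virgin compression beyond:
S_c = H/(1+e₀)·[C_r·log₁₀(σ'_p/σ'_0) + C_c·log₁₀(σ'_f/σ'_p)]
    = 2.7/1.85 × [0.037×log₁₀(122/47.817) + 0.18×log₁₀(152.07/122)]
    = 1.4595 × [0.015051 + 0.017223] = 0.0471 m

S_c ≈ 0.0471 m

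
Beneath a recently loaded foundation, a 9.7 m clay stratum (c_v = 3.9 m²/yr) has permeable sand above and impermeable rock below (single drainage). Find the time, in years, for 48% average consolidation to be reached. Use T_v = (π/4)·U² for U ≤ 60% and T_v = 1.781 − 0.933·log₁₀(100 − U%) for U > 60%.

Drainage path length: H_d = H = 9.7 m (single drainage).
U ≤ 60%: T_v = (π/4)·U² = (π/4)×0.48² = 0.18096.
t = T_v·H_d²/c_v = 0.18096×9.7²/3.9 = 4.366 years.

t ≈ 4.37 years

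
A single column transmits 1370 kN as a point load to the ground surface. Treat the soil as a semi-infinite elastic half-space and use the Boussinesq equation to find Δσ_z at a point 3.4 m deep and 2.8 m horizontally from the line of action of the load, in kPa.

Δσ_z ≈ 15.5 kPa

Boussinesq vertical stress below a point load on an elastic half-space:
Δσ_z = 3P/(2πz²) · [1 + (r/z)²]^(−5/2)
r/z = 2.8/3.4 = 0.82353; [1+(r/z)²]^(−5/2) = 0.27409.
Δσ_z = 3×1370/(2π×3.4²) × 0.27409 = 56.585 × 0.27409 = 15.51 kPa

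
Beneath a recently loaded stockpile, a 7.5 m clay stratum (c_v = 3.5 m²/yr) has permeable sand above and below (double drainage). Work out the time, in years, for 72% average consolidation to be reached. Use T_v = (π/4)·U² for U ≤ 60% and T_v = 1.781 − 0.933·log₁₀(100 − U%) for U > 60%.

Drainage path length: H_d = H/2 = 3.75 m (double drainage).
U > 60%: T_v = 1.781 − 0.933·log₁₀(100 − 72) = 0.4308.
t = T_v·H_d²/c_v = 0.4308×3.75²/3.5 = 1.731 years.

t ≈ 1.73 years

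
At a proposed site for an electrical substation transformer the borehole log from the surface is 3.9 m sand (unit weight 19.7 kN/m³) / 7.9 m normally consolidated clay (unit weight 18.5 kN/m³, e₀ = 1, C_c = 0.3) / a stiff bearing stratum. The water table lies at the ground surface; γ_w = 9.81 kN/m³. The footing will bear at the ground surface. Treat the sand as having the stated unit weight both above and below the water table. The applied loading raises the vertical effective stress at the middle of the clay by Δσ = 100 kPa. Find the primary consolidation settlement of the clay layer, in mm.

Mid-depth of clay below the ground surface: z = 3.9 + 7.9/2 = 7.85 m.
Total vertical stress at mid-clay: σ_v = 19.7×3.9 + 18.5×3.95 = 149.91 kPa.
Pore pressure: u = 9.81×(7.85 − 0) = 77.008 kPa.
Initial effective stress: σ'_0 = σ_v − u = 149.91 − 77.008 = 72.902 kPa.
Final effective stress: σ'_f = σ'_0 + Δσ = 72.902 + 100 = 172.9 kPa.
Normally consolidated clay, so the full stress increment lies on the virgin compression line:
S_c = C_c·H/(1+e₀)·log₁₀(σ'_f/σ'_0) = 0.3×7.9/(1+1)×log₁₀(172.9/72.902)
    = 1.185 × 0.37506 = 0.4444 m

S_c ≈ 444 mm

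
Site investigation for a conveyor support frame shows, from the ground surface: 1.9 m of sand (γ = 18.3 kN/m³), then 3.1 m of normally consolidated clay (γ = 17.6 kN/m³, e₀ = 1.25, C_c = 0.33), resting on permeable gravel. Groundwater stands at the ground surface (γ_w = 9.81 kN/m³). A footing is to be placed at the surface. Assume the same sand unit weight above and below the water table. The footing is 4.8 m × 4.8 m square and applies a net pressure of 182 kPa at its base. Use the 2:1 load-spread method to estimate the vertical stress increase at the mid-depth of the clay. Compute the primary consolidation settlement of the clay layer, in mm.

Mid-depth of clay below the ground surface: z = 1.9 + 3.1/2 = 3.45 m.
Total vertical stress at mid-clay: σ_v = 18.3×1.9 + 17.6×1.55 = 62.05 kPa.
Pore pressure: u = 9.81×(3.45 − 0) = 33.845 kPa.
Initial effective stress: σ'_0 = σ_v − u = 62.05 − 33.845 = 28.205 kPa.
Stress increase at mid-clay by the 2:1 spreading method:
Δσ = qBL/((B+z)(L+z)) = 182×4.8×4.8/((4.8+3.45)(4.8+3.45)) = 61.609 kPa
Final effective stress: σ'_f = σ'_0 + Δσ = 28.205 + 61.609 = 89.814 kPa.
Normally consolidated clay, so the full stress increment lies on the virgin compression line:
S_c = C_c·H/(1+e₀)·log₁₀(σ'_f/σ'_0) = 0.33×3.1/(1+1.25)×log₁₀(89.814/28.205)
    = 0.45467 × 0.50302 = 0.2287 m

S_c ≈ 229 mm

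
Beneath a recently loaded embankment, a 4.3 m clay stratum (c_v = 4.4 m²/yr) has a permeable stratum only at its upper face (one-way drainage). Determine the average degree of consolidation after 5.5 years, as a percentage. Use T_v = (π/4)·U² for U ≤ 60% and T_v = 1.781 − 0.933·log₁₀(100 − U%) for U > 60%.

Drainage path length: H_d = H = 4.3 m (single drainage).
T_v = c_v·t/H_d² = 4.4×5.5/4.3² = 1.3088.
T_v = 1.3088 corresponds to the U > 60% branch:
U = 1 − 10^((1.781 − T_v)/0.933)/100 = 0.9679

U ≈ 96.8 %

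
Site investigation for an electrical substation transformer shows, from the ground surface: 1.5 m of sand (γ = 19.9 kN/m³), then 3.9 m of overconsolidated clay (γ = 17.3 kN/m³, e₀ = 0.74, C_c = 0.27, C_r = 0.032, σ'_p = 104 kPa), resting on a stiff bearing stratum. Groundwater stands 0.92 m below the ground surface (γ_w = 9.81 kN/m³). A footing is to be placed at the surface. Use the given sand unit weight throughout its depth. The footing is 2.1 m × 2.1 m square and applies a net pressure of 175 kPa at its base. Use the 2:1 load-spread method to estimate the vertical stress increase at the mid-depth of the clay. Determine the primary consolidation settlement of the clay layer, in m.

Mid-depth of clay below the ground surface: z = 1.5 + 3.9/2 = 3.45 m.
Total vertical stress at mid-clay: σ_v = 19.9×1.5 + 17.3×1.95 = 63.585 kPa.
Pore pressure: u = 9.81×(3.45 − 0.92) = 24.819 kPa.
Initial effective stress: σ'_0 = σ_v − u = 63.585 − 24.819 = 38.766 kPa.
Stress increase at mid-clay by the 2:1 spreading method:
Δσ = qBL/((B+z)(L+z)) = 175×2.1×2.1/((2.1+3.45)(2.1+3.45)) = 25.055 kPa
Final effective stress: σ'_f = 38.766 + 25.055 = 63.821 kPa.
σ'_f = 63.821 ≤ σ'_p = 104 kPa, so the clay remains overconsolidated and only the recompression index applies:
S_c = C_r·H/(1+e₀)·log₁₀(σ'_f/σ'_0) = 0.032×3.9/1.74×log₁₀(63.821/38.766)
    = 0.071725 × 0.21651 = 0.01553 m

S_c ≈ 0.0155 m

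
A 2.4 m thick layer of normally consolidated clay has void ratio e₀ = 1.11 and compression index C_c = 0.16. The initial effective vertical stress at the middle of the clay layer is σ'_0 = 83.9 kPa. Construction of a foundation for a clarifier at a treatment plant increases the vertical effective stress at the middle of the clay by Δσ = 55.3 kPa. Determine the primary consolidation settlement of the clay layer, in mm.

S_c ≈ 40 mm

Final effective stress: σ'_f = σ'_0 + Δσ = 83.9 + 55.3 = 139.2 kPa.
Normally consolidated clay, so the full stress increment lies on the virgin compression line:
S_c = C_c·H/(1+e₀)·log₁₀(σ'_f/σ'_0) = 0.16×2.4/(1+1.11)×log₁₀(139.2/83.9)
    = 0.18199 × 0.21988 = 0.04002 m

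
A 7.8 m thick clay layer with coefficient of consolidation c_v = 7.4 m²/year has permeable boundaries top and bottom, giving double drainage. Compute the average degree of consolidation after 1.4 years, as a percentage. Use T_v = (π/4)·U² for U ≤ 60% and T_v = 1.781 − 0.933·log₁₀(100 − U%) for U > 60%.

U ≈ 84.9 %

Drainage path length: H_d = H/2 = 3.9 m (double drainage).
T_v = c_v·t/H_d² = 7.4×1.4/3.9² = 0.68113.
T_v = 0.68113 corresponds to the U > 60% branch:
U = 1 − 10^((1.781 − T_v)/0.933)/100 = 0.849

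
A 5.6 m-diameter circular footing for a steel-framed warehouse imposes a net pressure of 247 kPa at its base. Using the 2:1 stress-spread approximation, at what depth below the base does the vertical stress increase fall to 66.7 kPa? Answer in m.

z ≈ 5.18 m

2:1 spreading — at depth z the loaded area has grown by z in each plan dimension:
qD²/(D+z)² = Δσ_z ⇒ z = D(√(q/Δσ_z) − 1) = 5.6×(√(247/66.7) − 1) = 5.176 m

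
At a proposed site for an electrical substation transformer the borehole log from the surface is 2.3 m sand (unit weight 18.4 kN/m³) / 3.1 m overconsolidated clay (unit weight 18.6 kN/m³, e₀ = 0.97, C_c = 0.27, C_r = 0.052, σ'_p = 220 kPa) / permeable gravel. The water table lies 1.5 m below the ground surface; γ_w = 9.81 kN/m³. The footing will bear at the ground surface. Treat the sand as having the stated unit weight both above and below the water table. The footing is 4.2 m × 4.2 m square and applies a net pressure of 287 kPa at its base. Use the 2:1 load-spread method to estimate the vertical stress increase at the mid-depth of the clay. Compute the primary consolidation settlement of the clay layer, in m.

Mid-depth of clay below the ground surface: z = 2.3 + 3.1/2 = 3.85 m.
Total vertical stress at mid-clay: σ_v = 18.4×2.3 + 18.6×1.55 = 71.15 kPa.
Pore pressure: u = 9.81×(3.85 − 1.5) = 23.054 kPa.
Initial effective stress: σ'_0 = σ_v − u = 71.15 − 23.054 = 48.096 kPa.
Stress increase at mid-clay by the 2:1 spreading method:
Δσ = qBL/((B+z)(L+z)) = 287×4.2×4.2/((4.2+3.85)(4.2+3.85)) = 78.125 kPa
Final effective stress: σ'_f = 48.096 + 78.125 = 126.22 kPa.
σ'_f = 126.22 ≤ σ'_p = 220 kPa, so the clay remains overconsolidated and only the recompression index applies:
S_c = C_r·H/(1+e₀)·log₁₀(σ'_f/σ'_0) = 0.052×3.1/1.97×log₁₀(126.22/48.096)
    = 0.081827 × 0.41902 = 0.03429 m

S_c ≈ 0.0343 m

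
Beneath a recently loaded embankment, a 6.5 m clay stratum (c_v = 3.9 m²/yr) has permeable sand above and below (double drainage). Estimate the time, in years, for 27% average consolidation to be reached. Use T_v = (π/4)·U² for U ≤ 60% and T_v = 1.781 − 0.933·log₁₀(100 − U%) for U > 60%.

t ≈ 0.155 years

Drainage path length: H_d = H/2 = 3.25 m (double drainage).
U ≤ 60%: T_v = (π/4)·U² = (π/4)×0.27² = 0.057256.
t = T_v·H_d²/c_v = 0.057256×3.25²/3.9 = 0.1551 years.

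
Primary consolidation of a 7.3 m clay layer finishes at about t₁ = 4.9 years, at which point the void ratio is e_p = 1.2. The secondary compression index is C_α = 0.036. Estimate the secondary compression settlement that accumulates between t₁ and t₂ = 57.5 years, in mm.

S_s ≈ 128 mm

Secondary compression: S_s = C_α·H/(1+e_p)·log₁₀(t₂/t₁)
S_s = 0.036×7.3/(1+1.2)×log₁₀(57.5/4.9)
    = 0.1195 × 1.069 = 0.1278 m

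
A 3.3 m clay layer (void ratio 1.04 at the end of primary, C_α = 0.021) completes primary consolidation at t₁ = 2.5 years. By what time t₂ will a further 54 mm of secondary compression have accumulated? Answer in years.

S_s = C_α·H/(1+e_p)·log₁₀(t₂/t₁) ⇒ log₁₀(t₂/t₁) = S_s·(1+e_p)/(C_α·H).
log₁₀(t₂/t₁) = 0.054 × (1+1.04) / (0.021×3.3) = 1.59
t₂ = t₁ × 10^1.59 = 2.5 × 38.87 = 97.17 years

t₂ ≈ 97.2 years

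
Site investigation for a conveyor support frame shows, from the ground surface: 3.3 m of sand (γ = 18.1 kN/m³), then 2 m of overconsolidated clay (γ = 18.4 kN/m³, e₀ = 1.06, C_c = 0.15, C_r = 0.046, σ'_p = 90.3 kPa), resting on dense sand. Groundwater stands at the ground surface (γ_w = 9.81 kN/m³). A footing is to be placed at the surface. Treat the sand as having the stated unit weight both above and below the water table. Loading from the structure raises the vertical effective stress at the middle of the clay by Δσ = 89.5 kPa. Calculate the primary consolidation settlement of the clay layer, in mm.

Mid-depth of clay below the ground surface: z = 3.3 + 2/2 = 4.3 m.
Total vertical stress at mid-clay: σ_v = 18.1×3.3 + 18.4×1 = 78.13 kPa.
Pore pressure: u = 9.81×(4.3 − 0) = 42.183 kPa.
Initial effective stress: σ'_0 = σ_v − u = 78.13 − 42.183 = 35.947 kPa.
Final effective stress: σ'_f = 35.947 + 89.5 = 125.45 kPa.
σ'_f = 125.45 > σ'_p = 90.3 kPa, so the stress path crosses the preconsolidation pressure — recompression up to σ'_p, then virgin compression beyond:
S_c = H/(1+e₀)·[C_r·log₁₀(σ'_p/σ'_0) + C_c·log₁₀(σ'_f/σ'_p)]
    = 2/2.06 × [0.046×log₁₀(90.3/35.947) + 0.15×log₁₀(125.45/90.3)]
    = 0.97087 × [0.018401 + 0.021417] = 0.03866 m

S_c ≈ 38.7 mm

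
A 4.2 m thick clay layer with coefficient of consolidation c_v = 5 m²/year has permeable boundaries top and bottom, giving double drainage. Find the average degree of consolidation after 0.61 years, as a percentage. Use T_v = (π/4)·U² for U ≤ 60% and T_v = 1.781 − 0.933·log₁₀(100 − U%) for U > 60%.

Drainage path length: H_d = H/2 = 2.1 m (double drainage).
T_v = c_v·t/H_d² = 5×0.61/2.1² = 0.69161.
T_v = 0.69161 corresponds to the U > 60% branch:
U = 1 − 10^((1.781 − T_v)/0.933)/100 = 0.8529

U ≈ 85.3 %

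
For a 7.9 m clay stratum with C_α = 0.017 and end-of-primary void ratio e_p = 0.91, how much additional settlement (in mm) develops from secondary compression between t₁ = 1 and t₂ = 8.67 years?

S_s ≈ 66 mm

Secondary compression: S_s = C_α·H/(1+e_p)·log₁₀(t₂/t₁)
S_s = 0.017×7.9/(1+0.91)×log₁₀(8.67/1)
    = 0.07031 × 0.938 = 0.06596 m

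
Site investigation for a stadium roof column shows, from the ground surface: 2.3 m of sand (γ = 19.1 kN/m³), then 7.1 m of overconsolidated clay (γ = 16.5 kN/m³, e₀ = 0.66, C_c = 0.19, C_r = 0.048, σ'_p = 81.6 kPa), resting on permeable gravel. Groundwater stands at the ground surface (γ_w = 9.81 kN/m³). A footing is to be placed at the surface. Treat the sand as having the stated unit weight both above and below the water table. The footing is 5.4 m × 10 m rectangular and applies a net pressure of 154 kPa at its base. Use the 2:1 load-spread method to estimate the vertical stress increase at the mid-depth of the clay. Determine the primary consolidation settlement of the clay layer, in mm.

S_c ≈ 94.2 mm

Mid-depth of clay below the ground surface: z = 2.3 + 7.1/2 = 5.85 m.
Total vertical stress at mid-clay: σ_v = 19.1×2.3 + 16.5×3.55 = 102.5 kPa.
Pore pressure: u = 9.81×(5.85 − 0) = 57.389 kPa.
Initial effective stress: σ'_0 = σ_v − u = 102.5 − 57.389 = 45.111 kPa.
Stress increase at mid-clay by the 2:1 spreading method:
Δσ = qBL/((B+z)(L+z)) = 154×5.4×10/((5.4+5.85)(10+5.85)) = 46.637 kPa
Final effective stress: σ'_f = 45.111 + 46.637 = 91.748 kPa.
σ'_f = 91.748 > σ'_p = 81.6 kPa, so the stress path crosses the preconsolidation pressure — recompression up to σ'_p, then virgin compression beyond:
S_c = H/(1+e₀)·[C_r·log₁₀(σ'_p/σ'_0) + C_c·log₁₀(σ'_f/σ'_p)]
    = 7.1/1.66 × [0.048×log₁₀(81.6/45.111) + 0.19×log₁₀(91.748/81.6)]
    = 4.2771 × [0.012356 + 0.0096722] = 0.09422 m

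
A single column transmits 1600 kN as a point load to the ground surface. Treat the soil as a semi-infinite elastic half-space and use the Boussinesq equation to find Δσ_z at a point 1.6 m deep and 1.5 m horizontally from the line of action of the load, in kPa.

Δσ_z ≈ 61.7 kPa

Boussinesq vertical stress below a point load on an elastic half-space:
Δσ_z = 3P/(2πz²) · [1 + (r/z)²]^(−5/2)
r/z = 1.5/1.6 = 0.9375; [1+(r/z)²]^(−5/2) = 0.20665.
Δσ_z = 3×1600/(2π×1.6²) × 0.20665 = 298.42 × 0.20665 = 61.67 kPa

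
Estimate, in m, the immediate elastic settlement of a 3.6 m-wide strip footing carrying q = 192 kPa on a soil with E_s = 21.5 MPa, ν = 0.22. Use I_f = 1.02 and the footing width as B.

S_e ≈ 0.0312 m

Immediate (elastic) settlement: S_e = q·B·(1−ν²)/E_s · I_f.
E_s = 21.5 MPa = 21500 kPa.
S_e = 192 × 3.6 × (1 − 0.22²) / 21500 × 1.02
    = 192 × 3.6 × 0.9516 / 21500 × 1.02
    = 0.0312 m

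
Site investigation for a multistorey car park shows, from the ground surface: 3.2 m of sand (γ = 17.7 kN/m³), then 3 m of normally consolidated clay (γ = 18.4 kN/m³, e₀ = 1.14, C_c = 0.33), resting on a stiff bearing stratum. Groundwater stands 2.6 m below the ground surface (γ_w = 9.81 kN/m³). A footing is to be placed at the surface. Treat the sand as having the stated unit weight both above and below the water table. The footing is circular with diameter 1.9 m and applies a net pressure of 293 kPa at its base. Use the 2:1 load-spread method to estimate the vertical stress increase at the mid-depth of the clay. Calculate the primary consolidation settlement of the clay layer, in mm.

S_c ≈ 64.9 mm

Mid-depth of clay below the ground surface: z = 3.2 + 3/2 = 4.7 m.
Total vertical stress at mid-clay: σ_v = 17.7×3.2 + 18.4×1.5 = 84.24 kPa.
Pore pressure: u = 9.81×(4.7 − 2.6) = 20.601 kPa.
Initial effective stress: σ'_0 = σ_v − u = 84.24 − 20.601 = 63.639 kPa.
Stress increase at mid-clay by the 2:1 spreading method:
Δσ ≈ qD²/(D+z)² = 293×1.9²/(1.9+4.7)² = 24.282 kPa
Final effective stress: σ'_f = σ'_0 + Δσ = 63.639 + 24.282 = 87.921 kPa.
Normally consolidated clay, so the full stress increment lies on the virgin compression line:
S_c = C_c·H/(1+e₀)·log₁₀(σ'_f/σ'_0) = 0.33×3/(1+1.14)×log₁₀(87.921/63.639)
    = 0.46262 × 0.14037 = 0.06494 m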